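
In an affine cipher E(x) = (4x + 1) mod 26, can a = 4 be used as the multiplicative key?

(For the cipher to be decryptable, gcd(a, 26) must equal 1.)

Step 1: Compute gcd(4, 26).
Step 2: gcd(4, 26) = 2.
Since gcd = 2 != 1, 4 shares a common factor with 26, so it cannot be used.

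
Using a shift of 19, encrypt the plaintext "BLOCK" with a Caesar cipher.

Step 1: For each letter, shift forward by 19 positions (mod 26).
  B (position 1) -> position (1+19) mod 26 = 20 -> U
  L (position 11) -> position (11+19) mod 26 = 4 -> E
  O (position 14) -> position (14+19) mod 26 = 7 -> H
  C (position 2) -> position (2+19) mod 26 = 21 -> V
  K (position 10) -> position (10+19) mod 26 = 3 -> D
Result: UEHVD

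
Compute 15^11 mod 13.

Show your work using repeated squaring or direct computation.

Step 1: Compute 15^11 mod 13 step by step, reducing modulo 13 at each step.
  15^1 mod 13 = 2
  15^2 mod 13 = (2 * 15) mod 13 = 4
  15^3 mod 13 = (4 * 15) mod 13 = 8
  15^4 mod 13 = (8 * 15) mod 13 = 3
  15^5 mod 13 = (3 * 15) mod 13 = 6
  15^6 mod 13 = (6 * 15) mod 13 = 12
  15^7 mod 13 = (12 * 15) mod 13 = 11
  15^8 mod 13 = (11 * 15) mod 13 = 9
  15^9 mod 13 = (9 * 15) mod 13 = 5
  15^10 mod 13 = (5 * 15) mod 13 = 10
  15^11 mod 13 = (10 * 15) mod 13 = 7
Step 2: Result = 7.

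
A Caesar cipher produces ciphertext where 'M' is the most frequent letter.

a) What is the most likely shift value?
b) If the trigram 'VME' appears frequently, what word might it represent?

Step 1: In English, 'E' is the most frequent letter (12.7%).
Step 2: The most frequent ciphertext letter is 'M' (position 12).
Step 3: Shift = (12 - 4) mod 26 = 8.
Step 4: Decrypt 'VME' by shifting back 8:
  V -> N
  M -> E
  E -> W
Step 5: 'VME' decrypts to 'NEW'.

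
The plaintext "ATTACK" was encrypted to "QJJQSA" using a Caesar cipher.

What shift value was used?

Step 1: Compare first letters: A (position 0) -> Q (position 16).
Step 2: Shift = (16 - 0) mod 26 = 16.
The shift value is 16.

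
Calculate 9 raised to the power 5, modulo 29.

Step 1: Compute 9^5 mod 29 step by step, reducing modulo 29 at each step.
  9^1 mod 29 = 9
  9^2 mod 29 = (9 * 9) mod 29 = 23
  9^3 mod 29 = (23 * 9) mod 29 = 4
  9^4 mod 29 = (4 * 9) mod 29 = 7
  9^5 mod 29 = (7 * 9) mod 29 = 5
Step 2: Result = 5.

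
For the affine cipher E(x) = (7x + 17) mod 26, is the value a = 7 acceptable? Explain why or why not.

Step 1: Compute gcd(7, 26).
Step 2: gcd(7, 26) = 1.
Since gcd = 1, 7 is coprime with 26, so it is a valid key.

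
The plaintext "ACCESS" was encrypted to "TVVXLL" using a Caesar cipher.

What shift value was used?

Step 1: Compare first letters: A (position 0) -> T (position 19).
Step 2: Shift = (19 - 0) mod 26 = 19.
The shift value is 19.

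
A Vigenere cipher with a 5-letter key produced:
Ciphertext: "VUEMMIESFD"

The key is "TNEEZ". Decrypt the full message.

Step 1: Key 'TNEEZ' has length 5. Extended key: TNEEZTNEEZ
Step 2: Decrypt each position:
  V(21) - T(19) = 2 = C
  U(20) - N(13) = 7 = H
  E(4) - E(4) = 0 = A
  M(12) - E(4) = 8 = I
  M(12) - Z(25) = 13 = N
  I(8) - T(19) = 15 = P
  E(4) - N(13) = 17 = R
  S(18) - E(4) = 14 = O
  F(5) - E(4) = 1 = B
  D(3) - Z(25) = 4 = E
Plaintext: CHAINPROBE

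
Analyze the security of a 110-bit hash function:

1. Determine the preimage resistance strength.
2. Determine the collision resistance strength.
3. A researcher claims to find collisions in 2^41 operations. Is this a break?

Step 1: Preimage resistance requires brute-force of 2^110 operations.
Step 2: Collision resistance (birthday bound) = 2^(110/2) = 2^55.
Step 3: The claimed attack costs 2^41 operations.
Step 4: Since 2^41 < 2^55, the claimed attack beats the generic birthday bound, so collision resistance is broken.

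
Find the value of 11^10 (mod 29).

Step 1: Compute 11^10 mod 29 step by step, reducing modulo 29 at each step.
  11^1 mod 29 = 11
  11^2 mod 29 = (11 * 11) mod 29 = 5
  11^3 mod 29 = (5 * 11) mod 29 = 26
  11^4 mod 29 = (26 * 11) mod 29 = 25
  11^5 mod 29 = (25 * 11) mod 29 = 14
  11^6 mod 29 = (14 * 11) mod 29 = 9
  11^7 mod 29 = (9 * 11) mod 29 = 12
  11^8 mod 29 = (12 * 11) mod 29 = 16
  11^9 mod 29 = (16 * 11) mod 29 = 2
  11^10 mod 29 = (2 * 11) mod 29 = 22
Step 2: Result = 22.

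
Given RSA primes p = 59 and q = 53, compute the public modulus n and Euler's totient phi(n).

Step 1: n = p * q = 59 * 53 = 3127.
Step 2: phi(n) = (p-1)(q-1) = 58 * 52 = 3016.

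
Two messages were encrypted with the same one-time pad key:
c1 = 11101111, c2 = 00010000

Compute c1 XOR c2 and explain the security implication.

Step 1: c1 XOR c2 = (m1 XOR k) XOR (m2 XOR k).
Step 2: By XOR associativity/commutativity: = m1 XOR m2 XOR k XOR k = m1 XOR m2.
Step 3: 11101111 XOR 00010000 = 11111111 = 255.
Step 4: The key cancels out! An attacker learns m1 XOR m2 = 255, revealing the relationship between plaintexts.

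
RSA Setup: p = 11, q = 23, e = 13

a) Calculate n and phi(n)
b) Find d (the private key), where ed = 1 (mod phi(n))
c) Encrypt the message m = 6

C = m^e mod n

Step 1: n = 11 * 23 = 253.
Step 2: phi(n) = (11-1)(23-1) = 10 * 22 = 220.
Step 3: Find d = 13^(-1) mod 220 = 17.
  Verify: 13 * 17 = 221 = 1 (mod 220).
Step 4: C = 6^13 mod 253 = 128.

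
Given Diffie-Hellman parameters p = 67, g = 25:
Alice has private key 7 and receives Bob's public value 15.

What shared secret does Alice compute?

Step 1: s = B^a mod p = 15^7 mod 67.
  15^1 mod 67 = 15
  15^2 mod 67 = (15 * 15) mod 67 = 24
  15^3 mod 67 = (24 * 15) mod 67 = 25
  15^4 mod 67 = (25 * 15) mod 67 = 40
  15^5 mod 67 = (40 * 15) mod 67 = 64
  15^6 mod 67 = (64 * 15) mod 67 = 22
  15^7 mod 67 = (22 * 15) mod 67 = 62
Result: shared secret = 62.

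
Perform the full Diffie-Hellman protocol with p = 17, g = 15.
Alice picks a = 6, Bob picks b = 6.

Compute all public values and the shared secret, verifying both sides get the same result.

Step 1: A = g^a mod p = 15^6 mod 17 = 13.
Step 2: B = g^b mod p = 15^6 mod 17 = 13.
Step 3: Alice computes s = B^a mod p = 13^6 mod 17 = 16.
Step 4: Bob computes s = A^b mod p = 13^6 mod 17 = 16.
Both sides agree: shared secret = 16.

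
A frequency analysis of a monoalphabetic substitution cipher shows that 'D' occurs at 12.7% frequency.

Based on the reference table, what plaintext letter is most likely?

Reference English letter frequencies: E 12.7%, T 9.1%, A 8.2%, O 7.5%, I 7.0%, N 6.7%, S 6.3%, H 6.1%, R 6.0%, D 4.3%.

Step 1: The observed frequency is 12.7%.
Step 2: Compare with English frequencies:
  E: 12.7% (difference: 0.0%) <-- closest
  T: 9.1% (difference: 3.6%)
  A: 8.2% (difference: 4.5%)
  O: 7.5% (difference: 5.2%)
  I: 7.0% (difference: 5.7%)
  N: 6.7% (difference: 6.0%)
  S: 6.3% (difference: 6.4%)
  H: 6.1% (difference: 6.6%)
  R: 6.0% (difference: 6.7%)
  D: 4.3% (difference: 8.4%)
Step 3: 'D' most likely represents 'E' (frequency 12.7%).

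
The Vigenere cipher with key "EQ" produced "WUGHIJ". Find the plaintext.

Step 1: Extend key: EQEQEQ
Step 2: Decrypt each letter (c - k) mod 26:
  W(22) - E(4) = (22-4) mod 26 = 18 = S
  U(20) - Q(16) = (20-16) mod 26 = 4 = E
  G(6) - E(4) = (6-4) mod 26 = 2 = C
  H(7) - Q(16) = (7-16) mod 26 = 17 = R
  I(8) - E(4) = (8-4) mod 26 = 4 = E
  J(9) - Q(16) = (9-16) mod 26 = 19 = T
Plaintext: SECRET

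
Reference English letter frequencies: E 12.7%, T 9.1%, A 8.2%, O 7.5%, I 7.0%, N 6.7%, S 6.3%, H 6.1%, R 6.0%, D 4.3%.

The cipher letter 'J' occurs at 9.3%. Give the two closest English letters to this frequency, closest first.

Step 1: Observed frequency of 'J' is 9.3%.
Step 2: Compute distances to each reference frequency and sort:
  T (9.1%): difference = 0.2% <-- BEST
  A (8.2%): difference = 1.1% <-- RUNNER-UP
  O (7.5%): difference = 1.8%
  I (7.0%): difference = 2.3%
  N (6.7%): difference = 2.6%
Step 3: Most likely is 'T' (9.1%, diff 0.2%); second most likely is 'A' (8.2%, diff 1.1%).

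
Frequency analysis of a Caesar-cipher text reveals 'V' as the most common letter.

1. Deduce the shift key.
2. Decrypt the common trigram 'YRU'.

Step 1: In English, 'E' is the most frequent letter (12.7%).
Step 2: The most frequent ciphertext letter is 'V' (position 21).
Step 3: Shift = (21 - 4) mod 26 = 17.
Step 4: Decrypt 'YRU' by shifting back 17:
  Y -> H
  R -> A
  U -> D
Step 5: 'YRU' decrypts to 'HAD'.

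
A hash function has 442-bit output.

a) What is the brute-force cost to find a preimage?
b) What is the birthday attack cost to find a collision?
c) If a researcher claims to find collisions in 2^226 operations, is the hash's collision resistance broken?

Step 1: Preimage resistance requires brute-force of 2^442 operations.
Step 2: Collision resistance (birthday bound) = 2^(442/2) = 2^221.
Step 3: The claimed attack costs 2^226 operations.
Step 4: Since 2^226 >= 2^221, the claimed attack is no faster than the generic birthday attack, so this does not break collision resistance.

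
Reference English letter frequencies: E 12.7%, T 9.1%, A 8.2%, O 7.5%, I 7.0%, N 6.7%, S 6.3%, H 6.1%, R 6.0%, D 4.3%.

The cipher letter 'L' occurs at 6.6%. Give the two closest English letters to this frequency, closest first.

Step 1: Observed frequency of 'L' is 6.6%.
Step 2: Compute distances to each reference frequency and sort:
  N (6.7%): difference = 0.1% <-- BEST
  S (6.3%): difference = 0.3% <-- RUNNER-UP
  I (7.0%): difference = 0.4%
  H (6.1%): difference = 0.5%
  R (6.0%): difference = 0.6%
Step 3: Most likely is 'N' (6.7%, diff 0.1%); second most likely is 'S' (6.3%, diff 0.3%).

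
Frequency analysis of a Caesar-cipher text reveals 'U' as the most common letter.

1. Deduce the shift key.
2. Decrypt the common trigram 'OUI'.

Step 1: In English, 'E' is the most frequent letter (12.7%).
Step 2: The most frequent ciphertext letter is 'U' (position 20).
Step 3: Shift = (20 - 4) mod 26 = 16.
Step 4: Decrypt 'OUI' by shifting back 16:
  O -> Y
  U -> E
  I -> S
Step 5: 'OUI' decrypts to 'YES'.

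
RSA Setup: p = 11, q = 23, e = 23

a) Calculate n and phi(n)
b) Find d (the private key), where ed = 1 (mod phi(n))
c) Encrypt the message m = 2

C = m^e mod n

Step 1: n = 11 * 23 = 253.
Step 2: phi(n) = (11-1)(23-1) = 10 * 22 = 220.
Step 3: Find d = 23^(-1) mod 220 = 67.
  Verify: 23 * 67 = 1541 = 1 (mod 220).
Step 4: C = 2^23 mod 253 = 140.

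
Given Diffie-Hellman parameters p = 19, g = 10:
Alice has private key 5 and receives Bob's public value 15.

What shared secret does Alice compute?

Step 1: s = B^a mod p = 15^5 mod 19.
  15^1 mod 19 = 15
  15^2 mod 19 = (15 * 15) mod 19 = 16
  15^3 mod 19 = (16 * 15) mod 19 = 12
  15^4 mod 19 = (12 * 15) mod 19 = 9
  15^5 mod 19 = (9 * 15) mod 19 = 2
Result: shared secret = 2.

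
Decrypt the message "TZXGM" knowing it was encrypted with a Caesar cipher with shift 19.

Step 1: Reverse the shift by subtracting 19 from each letter position.
  T (position 19) -> position (19-19) mod 26 = 0 -> A
  Z (position 25) -> position (25-19) mod 26 = 6 -> G
  X (position 23) -> position (23-19) mod 26 = 4 -> E
  G (position 6) -> position (6-19) mod 26 = 13 -> N
  M (position 12) -> position (12-19) mod 26 = 19 -> T
Decrypted message: AGENT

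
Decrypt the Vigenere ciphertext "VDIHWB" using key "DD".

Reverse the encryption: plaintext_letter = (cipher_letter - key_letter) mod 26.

Step 1: Extend key: DDDDDD
Step 2: Decrypt each letter (c - k) mod 26:
  V(21) - D(3) = (21-3) mod 26 = 18 = S
  D(3) - D(3) = (3-3) mod 26 = 0 = A
  I(8) - D(3) = (8-3) mod 26 = 5 = F
  H(7) - D(3) = (7-3) mod 26 = 4 = E
  W(22) - D(3) = (22-3) mod 26 = 19 = T
  B(1) - D(3) = (1-3) mod 26 = 24 = Y
Plaintext: SAFETY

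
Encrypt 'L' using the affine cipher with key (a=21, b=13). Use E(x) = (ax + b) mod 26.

Step 1: Convert 'L' to number: x = 11.
Step 2: E(11) = (21 * 11 + 13) mod 26 = 244 mod 26 = 10.
Step 3: Convert 10 back to letter: K.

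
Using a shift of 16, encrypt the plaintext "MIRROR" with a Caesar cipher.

Step 1: For each letter, shift forward by 16 positions (mod 26).
  M (position 12) -> position (12+16) mod 26 = 2 -> C
  I (position 8) -> position (8+16) mod 26 = 24 -> Y
  R (position 17) -> position (17+16) mod 26 = 7 -> H
  R (position 17) -> position (17+16) mod 26 = 7 -> H
  O (position 14) -> position (14+16) mod 26 = 4 -> E
  R (position 17) -> position (17+16) mod 26 = 7 -> H
Result: CYHHEH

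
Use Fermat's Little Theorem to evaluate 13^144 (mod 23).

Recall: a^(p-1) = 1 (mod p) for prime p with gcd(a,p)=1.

Step 1: Since 23 is prime, by Fermat's Little Theorem: 13^22 = 1 (mod 23).
Step 2: Reduce exponent: 144 mod 22 = 12.
Step 3: So 13^144 = 13^12 (mod 23).
Step 4: 13^12 mod 23 = 13.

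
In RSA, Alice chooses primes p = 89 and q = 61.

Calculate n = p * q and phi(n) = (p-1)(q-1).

Step 1: n = p * q = 89 * 61 = 5429.
Step 2: phi(n) = (p-1)(q-1) = 88 * 60 = 5280.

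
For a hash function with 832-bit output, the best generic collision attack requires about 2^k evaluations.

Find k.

Step 1: The hash has a 832-bit output.
Step 2: Collision resistance means it should be infeasible to find any x != y with h(x) = h(y).
By the birthday bound, a generic collision search succeeds after about sqrt(2^832) = 2^(832/2) = 2^416 evaluations.
Step 3: Security level = 416 bits.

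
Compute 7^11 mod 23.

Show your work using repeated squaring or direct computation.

Step 1: Compute 7^11 mod 23 step by step, reducing modulo 23 at each step.
  7^1 mod 23 = 7
  7^2 mod 23 = (7 * 7) mod 23 = 3
  7^3 mod 23 = (3 * 7) mod 23 = 21
  7^4 mod 23 = (21 * 7) mod 23 = 9
  7^5 mod 23 = (9 * 7) mod 23 = 17
  7^6 mod 23 = (17 * 7) mod 23 = 4
  7^7 mod 23 = (4 * 7) mod 23 = 5
  7^8 mod 23 = (5 * 7) mod 23 = 12
  7^9 mod 23 = (12 * 7) mod 23 = 15
  7^10 mod 23 = (15 * 7) mod 23 = 13
  7^11 mod 23 = (13 * 7) mod 23 = 22
Step 2: Result = 22.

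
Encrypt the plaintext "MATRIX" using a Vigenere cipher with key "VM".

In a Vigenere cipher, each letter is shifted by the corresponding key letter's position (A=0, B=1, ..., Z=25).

Step 1: Repeat key to match plaintext length:
  Plaintext: MATRIX
  Key:       VMVMVM
Step 2: Encrypt each letter:
  M(12) + V(21) = (12+21) mod 26 = 7 = H
  A(0) + M(12) = (0+12) mod 26 = 12 = M
  T(19) + V(21) = (19+21) mod 26 = 14 = O
  R(17) + M(12) = (17+12) mod 26 = 3 = D
  I(8) + V(21) = (8+21) mod 26 = 3 = D
  X(23) + M(12) = (23+12) mod 26 = 9 = J
Ciphertext: HMODDJ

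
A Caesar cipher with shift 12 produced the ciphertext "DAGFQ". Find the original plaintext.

Step 1: Reverse the shift by subtracting 12 from each letter position.
  D (position 3) -> position (3-12) mod 26 = 17 -> R
  A (position 0) -> position (0-12) mod 26 = 14 -> O
  G (position 6) -> position (6-12) mod 26 = 20 -> U
  F (position 5) -> position (5-12) mod 26 = 19 -> T
  Q (position 16) -> position (16-12) mod 26 = 4 -> E
Decrypted message: ROUTE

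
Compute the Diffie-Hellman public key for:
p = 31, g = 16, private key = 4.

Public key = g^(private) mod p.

Step 1: A = g^a mod p = 16^4 mod 31.
  16^1 mod 31 = 16
  16^2 mod 31 = (16 * 16) mod 31 = 8
  16^3 mod 31 = (8 * 16) mod 31 = 4
  16^4 mod 31 = (4 * 16) mod 31 = 2
Result: A = 2.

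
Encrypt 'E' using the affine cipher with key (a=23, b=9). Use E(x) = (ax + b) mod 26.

Step 1: Convert 'E' to number: x = 4.
Step 2: E(4) = (23 * 4 + 9) mod 26 = 101 mod 26 = 23.
Step 3: Convert 23 back to letter: X.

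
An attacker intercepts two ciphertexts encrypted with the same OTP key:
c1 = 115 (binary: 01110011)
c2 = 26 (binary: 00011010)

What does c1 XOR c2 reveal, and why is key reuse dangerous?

Step 1: c1 XOR c2 = (m1 XOR k) XOR (m2 XOR k).
Step 2: By XOR associativity/commutativity: = m1 XOR m2 XOR k XOR k = m1 XOR m2.
Step 3: 01110011 XOR 00011010 = 01101001 = 105.
Step 4: The key cancels out! An attacker learns m1 XOR m2 = 105, revealing the relationship between plaintexts.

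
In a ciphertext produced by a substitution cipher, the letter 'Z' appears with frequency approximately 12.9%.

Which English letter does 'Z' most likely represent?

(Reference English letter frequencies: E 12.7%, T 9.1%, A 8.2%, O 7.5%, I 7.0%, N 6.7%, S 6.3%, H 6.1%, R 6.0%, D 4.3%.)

Step 1: The observed frequency is 12.9%.
Step 2: Compare with English frequencies:
  E: 12.7% (difference: 0.2%) <-- closest
  T: 9.1% (difference: 3.8%)
  A: 8.2% (difference: 4.7%)
  O: 7.5% (difference: 5.4%)
  I: 7.0% (difference: 5.9%)
  N: 6.7% (difference: 6.2%)
  S: 6.3% (difference: 6.6%)
  H: 6.1% (difference: 6.8%)
  R: 6.0% (difference: 6.9%)
  D: 4.3% (difference: 8.6%)
Step 3: 'Z' most likely represents 'E' (frequency 12.7%).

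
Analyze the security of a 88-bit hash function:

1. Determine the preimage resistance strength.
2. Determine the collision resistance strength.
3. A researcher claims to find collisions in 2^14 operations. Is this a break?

Step 1: Preimage resistance requires brute-force of 2^88 operations.
Step 2: Collision resistance (birthday bound) = 2^(88/2) = 2^44.
Step 3: The claimed attack costs 2^14 operations.
Step 4: Since 2^14 < 2^44, the claimed attack beats the generic birthday bound, so collision resistance is broken.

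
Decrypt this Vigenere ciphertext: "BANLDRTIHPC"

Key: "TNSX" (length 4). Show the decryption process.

Step 1: Key 'TNSX' has length 4. Extended key: TNSXTNSXTNS
Step 2: Decrypt each position:
  B(1) - T(19) = 8 = I
  A(0) - N(13) = 13 = N
  N(13) - S(18) = 21 = V
  L(11) - X(23) = 14 = O
  D(3) - T(19) = 10 = K
  R(17) - N(13) = 4 = E
  T(19) - S(18) = 1 = B
  I(8) - X(23) = 11 = L
  H(7) - T(19) = 14 = O
  P(15) - N(13) = 2 = C
  C(2) - S(18) = 10 = K
Plaintext: INVOKEBLOCK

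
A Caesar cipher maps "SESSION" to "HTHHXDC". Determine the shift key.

Step 1: Compare first letters: S (position 18) -> H (position 7).
Step 2: Shift = (7 - 18) mod 26 = 15.
The shift value is 15.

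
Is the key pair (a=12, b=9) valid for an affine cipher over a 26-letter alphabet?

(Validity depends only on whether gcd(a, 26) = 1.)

Step 1: Compute gcd(12, 26).
Step 2: gcd(12, 26) = 2.
Since gcd = 2 != 1, 12 shares a common factor with 26, so it cannot be used.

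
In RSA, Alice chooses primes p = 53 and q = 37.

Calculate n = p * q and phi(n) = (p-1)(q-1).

Step 1: n = p * q = 53 * 37 = 1961.
Step 2: phi(n) = (p-1)(q-1) = 52 * 36 = 1872.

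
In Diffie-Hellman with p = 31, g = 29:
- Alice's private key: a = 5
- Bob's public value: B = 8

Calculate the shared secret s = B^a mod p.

Step 1: s = B^a mod p = 8^5 mod 31.
  8^1 mod 31 = 8
  8^2 mod 31 = (8 * 8) mod 31 = 2
  8^3 mod 31 = (2 * 8) mod 31 = 16
  8^4 mod 31 = (16 * 8) mod 31 = 4
  8^5 mod 31 = (4 * 8) mod 31 = 1
Result: shared secret = 1.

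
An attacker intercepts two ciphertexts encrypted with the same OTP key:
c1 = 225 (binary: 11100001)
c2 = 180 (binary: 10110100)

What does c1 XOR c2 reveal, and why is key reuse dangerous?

Step 1: c1 XOR c2 = (m1 XOR k) XOR (m2 XOR k).
Step 2: By XOR associativity/commutativity: = m1 XOR m2 XOR k XOR k = m1 XOR m2.
Step 3: 11100001 XOR 10110100 = 01010101 = 85.
Step 4: The key cancels out! An attacker learns m1 XOR m2 = 85, revealing the relationship between plaintexts.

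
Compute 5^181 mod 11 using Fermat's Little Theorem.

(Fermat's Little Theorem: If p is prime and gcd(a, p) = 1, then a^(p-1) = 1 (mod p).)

Step 1: Since 11 is prime, by Fermat's Little Theorem: 5^10 = 1 (mod 11).
Step 2: Reduce exponent: 181 mod 10 = 1.
Step 3: So 5^181 = 5^1 (mod 11).
Step 4: 5^1 mod 11 = 5.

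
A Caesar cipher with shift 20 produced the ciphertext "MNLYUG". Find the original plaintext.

Step 1: Reverse the shift by subtracting 20 from each letter position.
  M (position 12) -> position (12-20) mod 26 = 18 -> S
  N (position 13) -> position (13-20) mod 26 = 19 -> T
  L (position 11) -> position (11-20) mod 26 = 17 -> R
  Y (position 24) -> position (24-20) mod 26 = 4 -> E
  U (position 20) -> position (20-20) mod 26 = 0 -> A
  G (position 6) -> position (6-20) mod 26 = 12 -> M
Decrypted message: STREAM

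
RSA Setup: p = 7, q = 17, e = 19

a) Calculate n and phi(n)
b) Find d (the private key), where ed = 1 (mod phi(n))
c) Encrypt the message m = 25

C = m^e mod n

Step 1: n = 7 * 17 = 119.
Step 2: phi(n) = (7-1)(17-1) = 6 * 16 = 96.
Step 3: Find d = 19^(-1) mod 96 = 91.
  Verify: 19 * 91 = 1729 = 1 (mod 96).
Step 4: C = 25^19 mod 119 = 53.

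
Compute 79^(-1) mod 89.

Step 1: We need x such that 79 * x = 1 (mod 89).
Step 2: Using the extended Euclidean algorithm or trial:
  79 * 80 = 6320 = 71 * 89 + 1.
Step 3: Since 6320 mod 89 = 1, the inverse is x = 80.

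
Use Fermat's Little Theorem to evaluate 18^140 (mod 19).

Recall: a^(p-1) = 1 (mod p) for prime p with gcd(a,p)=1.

Step 1: Since 19 is prime, by Fermat's Little Theorem: 18^18 = 1 (mod 19).
Step 2: Reduce exponent: 140 mod 18 = 14.
Step 3: So 18^140 = 18^14 (mod 19).
Step 4: 18^14 mod 19 = 1.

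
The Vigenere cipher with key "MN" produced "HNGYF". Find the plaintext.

Step 1: Extend key: MNMNM
Step 2: Decrypt each letter (c - k) mod 26:
  H(7) - M(12) = (7-12) mod 26 = 21 = V
  N(13) - N(13) = (13-13) mod 26 = 0 = A
  G(6) - M(12) = (6-12) mod 26 = 20 = U
  Y(24) - N(13) = (24-13) mod 26 = 11 = L
  F(5) - M(12) = (5-12) mod 26 = 19 = T
Plaintext: VAULT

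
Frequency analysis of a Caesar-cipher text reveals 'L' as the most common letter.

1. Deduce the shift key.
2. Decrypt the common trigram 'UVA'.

Step 1: In English, 'E' is the most frequent letter (12.7%).
Step 2: The most frequent ciphertext letter is 'L' (position 11).
Step 3: Shift = (11 - 4) mod 26 = 7.
Step 4: Decrypt 'UVA' by shifting back 7:
  U -> N
  V -> O
  A -> T
Step 5: 'UVA' decrypts to 'NOT'.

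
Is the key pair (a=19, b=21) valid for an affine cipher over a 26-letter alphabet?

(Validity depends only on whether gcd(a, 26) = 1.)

Step 1: Compute gcd(19, 26).
Step 2: gcd(19, 26) = 1.
Since gcd = 1, 19 is coprime with 26, so it is a valid key.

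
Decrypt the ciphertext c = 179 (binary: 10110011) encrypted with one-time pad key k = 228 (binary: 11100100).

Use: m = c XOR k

Step 1: XOR ciphertext with key:
  Ciphertext: 10110011
  Key:        11100100
  XOR:        01010111
Step 2: Plaintext = 01010111 = 87 in decimal.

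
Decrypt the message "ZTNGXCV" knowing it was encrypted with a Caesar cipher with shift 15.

Step 1: Reverse the shift by subtracting 15 from each letter position.
  Z (position 25) -> position (25-15) mod 26 = 10 -> K
  T (position 19) -> position (19-15) mod 26 = 4 -> E
  N (position 13) -> position (13-15) mod 26 = 24 -> Y
  G (position 6) -> position (6-15) mod 26 = 17 -> R
  X (position 23) -> position (23-15) mod 26 = 8 -> I
  C (position 2) -> position (2-15) mod 26 = 13 -> N
  V (position 21) -> position (21-15) mod 26 = 6 -> G
Decrypted message: KEYRING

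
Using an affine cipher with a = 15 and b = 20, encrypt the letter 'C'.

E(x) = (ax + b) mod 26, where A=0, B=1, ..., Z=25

Step 1: Convert 'C' to number: x = 2.
Step 2: E(2) = (15 * 2 + 20) mod 26 = 50 mod 26 = 24.
Step 3: Convert 24 back to letter: Y.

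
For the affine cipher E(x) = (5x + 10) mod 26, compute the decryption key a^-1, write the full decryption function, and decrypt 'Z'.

Step 1: Find a^-1, the modular inverse of 5 mod 26.
Step 2: We need 5 * a^-1 = 1 (mod 26).
Step 3: 5 * 21 = 105 = 4 * 26 + 1, so a^-1 = 21.
Step 4: D(y) = 21(y - 10) mod 26.
Step 5: Apply to 'Z' (y = 25): D(25) = 21 * (25 - 10) mod 26 = 21 * 15 mod 26 = 3 -> 'D'.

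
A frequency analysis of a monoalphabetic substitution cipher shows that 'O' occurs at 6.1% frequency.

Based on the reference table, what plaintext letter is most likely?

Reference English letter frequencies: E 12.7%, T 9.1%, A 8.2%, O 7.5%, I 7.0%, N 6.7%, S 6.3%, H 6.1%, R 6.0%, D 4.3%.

Step 1: The observed frequency is 6.1%.
Step 2: Compare with English frequencies:
  E: 12.7% (difference: 6.6%)
  T: 9.1% (difference: 3.0%)
  A: 8.2% (difference: 2.1%)
  O: 7.5% (difference: 1.4%)
  I: 7.0% (difference: 0.9%)
  N: 6.7% (difference: 0.6%)
  S: 6.3% (difference: 0.2%)
  H: 6.1% (difference: 0.0%) <-- closest
  R: 6.0% (difference: 0.1%)
  D: 4.3% (difference: 1.8%)
Step 3: 'O' most likely represents 'H' (frequency 6.1%).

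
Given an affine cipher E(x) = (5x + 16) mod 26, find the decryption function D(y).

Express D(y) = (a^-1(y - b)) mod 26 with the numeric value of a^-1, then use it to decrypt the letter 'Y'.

Step 1: Find a^-1, the modular inverse of 5 mod 26.
Step 2: We need 5 * a^-1 = 1 (mod 26).
Step 3: 5 * 21 = 105 = 4 * 26 + 1, so a^-1 = 21.
Step 4: D(y) = 21(y - 16) mod 26.
Step 5: Apply to 'Y' (y = 24): D(24) = 21 * (24 - 16) mod 26 = 21 * 8 mod 26 = 12 -> 'M'.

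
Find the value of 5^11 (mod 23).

Step 1: Compute 5^11 mod 23 step by step, reducing modulo 23 at each step.
  5^1 mod 23 = 5
  5^2 mod 23 = (5 * 5) mod 23 = 2
  5^3 mod 23 = (2 * 5) mod 23 = 10
  5^4 mod 23 = (10 * 5) mod 23 = 4
  5^5 mod 23 = (4 * 5) mod 23 = 20
  5^6 mod 23 = (20 * 5) mod 23 = 8
  5^7 mod 23 = (8 * 5) mod 23 = 17
  5^8 mod 23 = (17 * 5) mod 23 = 16
  5^9 mod 23 = (16 * 5) mod 23 = 11
  5^10 mod 23 = (11 * 5) mod 23 = 9
  5^11 mod 23 = (9 * 5) mod 23 = 22
Step 2: Result = 22.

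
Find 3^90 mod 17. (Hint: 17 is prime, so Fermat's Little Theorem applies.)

Step 1: Since 17 is prime, by Fermat's Little Theorem: 3^16 = 1 (mod 17).
Step 2: Reduce exponent: 90 mod 16 = 10.
Step 3: So 3^90 = 3^10 (mod 17).
Step 4: 3^10 mod 17 = 8.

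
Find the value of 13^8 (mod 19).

Step 1: Compute 13^8 mod 19 step by step, reducing modulo 19 at each step.
  13^1 mod 19 = 13
  13^2 mod 19 = (13 * 13) mod 19 = 17
  13^3 mod 19 = (17 * 13) mod 19 = 12
  13^4 mod 19 = (12 * 13) mod 19 = 4
  13^5 mod 19 = (4 * 13) mod 19 = 14
  13^6 mod 19 = (14 * 13) mod 19 = 11
  13^7 mod 19 = (11 * 13) mod 19 = 10
  13^8 mod 19 = (10 * 13) mod 19 = 16
Step 2: Result = 16.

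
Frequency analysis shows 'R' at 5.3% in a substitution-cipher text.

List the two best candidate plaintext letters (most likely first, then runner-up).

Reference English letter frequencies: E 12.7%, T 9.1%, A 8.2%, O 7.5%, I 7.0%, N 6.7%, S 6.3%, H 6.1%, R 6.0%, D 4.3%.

Step 1: Observed frequency of 'R' is 5.3%.
Step 2: Compute distances to each reference frequency and sort:
  R (6.0%): difference = 0.7% <-- BEST
  H (6.1%): difference = 0.8% <-- RUNNER-UP
  S (6.3%): difference = 1.0%
  D (4.3%): difference = 1.0%
  N (6.7%): difference = 1.4%
Step 3: Most likely is 'R' (6.0%, diff 0.7%); second most likely is 'H' (6.1%, diff 0.8%).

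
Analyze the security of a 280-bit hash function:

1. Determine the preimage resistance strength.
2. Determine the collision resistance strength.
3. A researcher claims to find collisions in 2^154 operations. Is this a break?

Step 1: Preimage resistance requires brute-force of 2^280 operations.
Step 2: Collision resistance (birthday bound) = 2^(280/2) = 2^140.
Step 3: The claimed attack costs 2^154 operations.
Step 4: Since 2^154 >= 2^140, the claimed attack is no faster than the generic birthday attack, so this does not break collision resistance.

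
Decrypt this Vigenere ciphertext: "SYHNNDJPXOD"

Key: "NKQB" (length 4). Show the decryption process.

Step 1: Key 'NKQB' has length 4. Extended key: NKQBNKQBNKQ
Step 2: Decrypt each position:
  S(18) - N(13) = 5 = F
  Y(24) - K(10) = 14 = O
  H(7) - Q(16) = 17 = R
  N(13) - B(1) = 12 = M
  N(13) - N(13) = 0 = A
  D(3) - K(10) = 19 = T
  J(9) - Q(16) = 19 = T
  P(15) - B(1) = 14 = O
  X(23) - N(13) = 10 = K
  O(14) - K(10) = 4 = E
  D(3) - Q(16) = 13 = N
Plaintext: FORMATTOKEN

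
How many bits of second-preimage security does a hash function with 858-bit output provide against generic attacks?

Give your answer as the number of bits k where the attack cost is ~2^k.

Step 1: The hash has a 858-bit output.
Step 2: Second-preimage resistance means: given a specific input x, it should be infeasible to find a different y with h(y) = h(x).
With a 858-bit output, a generic search for a second preimage costs about 2^858 evaluations (each trial matches the fixed target with probability 2^-858).
Step 3: Security level = 858 bits.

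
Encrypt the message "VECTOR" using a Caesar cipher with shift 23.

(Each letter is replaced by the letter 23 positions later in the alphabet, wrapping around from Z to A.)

Step 1: For each letter, shift forward by 23 positions (mod 26).
  V (position 21) -> position (21+23) mod 26 = 18 -> S
  E (position 4) -> position (4+23) mod 26 = 1 -> B
  C (position 2) -> position (2+23) mod 26 = 25 -> Z
  T (position 19) -> position (19+23) mod 26 = 16 -> Q
  O (position 14) -> position (14+23) mod 26 = 11 -> L
  R (position 17) -> position (17+23) mod 26 = 14 -> O
Result: SBZQLO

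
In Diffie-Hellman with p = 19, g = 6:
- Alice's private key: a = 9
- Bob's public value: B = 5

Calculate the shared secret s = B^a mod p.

Step 1: s = B^a mod p = 5^9 mod 19.
  5^1 mod 19 = 5
  5^2 mod 19 = (5 * 5) mod 19 = 6
  5^3 mod 19 = (6 * 5) mod 19 = 11
  5^4 mod 19 = (11 * 5) mod 19 = 17
  5^5 mod 19 = (17 * 5) mod 19 = 9
  5^6 mod 19 = (9 * 5) mod 19 = 7
  5^7 mod 19 = (7 * 5) mod 19 = 16
  5^8 mod 19 = (16 * 5) mod 19 = 4
  5^9 mod 19 = (4 * 5) mod 19 = 1
Result: shared secret = 1.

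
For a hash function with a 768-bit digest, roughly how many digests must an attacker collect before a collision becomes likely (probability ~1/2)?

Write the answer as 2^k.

Step 1: The birthday paradox gives collision probability ~50% after sqrt(2^n) = 2^(n/2) hashes.
Step 2: For 768-bit output: 2^(768/2) = 2^384.
Step 3: Approximately 2^384 hash computations needed.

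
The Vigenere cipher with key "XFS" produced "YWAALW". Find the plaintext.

Step 1: Extend key: XFSXFS
Step 2: Decrypt each letter (c - k) mod 26:
  Y(24) - X(23) = (24-23) mod 26 = 1 = B
  W(22) - F(5) = (22-5) mod 26 = 17 = R
  A(0) - S(18) = (0-18) mod 26 = 8 = I
  A(0) - X(23) = (0-23) mod 26 = 3 = D
  L(11) - F(5) = (11-5) mod 26 = 6 = G
  W(22) - S(18) = (22-18) mod 26 = 4 = E
Plaintext: BRIDGE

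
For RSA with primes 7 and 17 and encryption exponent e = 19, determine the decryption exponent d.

Step 1: n = 7 * 17 = 119.
Step 2: phi(n) = 6 * 16 = 96.
Step 3: Find d such that 19 * d = 1 (mod 96).
Step 4: d = 19^(-1) mod 96 = 91.
Verification: 19 * 91 = 1729 = 18 * 96 + 1.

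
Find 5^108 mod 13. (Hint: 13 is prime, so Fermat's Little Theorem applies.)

Step 1: Since 13 is prime, by Fermat's Little Theorem: 5^12 = 1 (mod 13).
Step 2: Reduce exponent: 108 mod 12 = 0.
Step 3: So 5^108 = 5^0 (mod 13).
Step 4: 5^0 mod 13 = 1.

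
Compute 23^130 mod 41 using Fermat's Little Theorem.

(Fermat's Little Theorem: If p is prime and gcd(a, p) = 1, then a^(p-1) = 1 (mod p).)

Step 1: Since 41 is prime, by Fermat's Little Theorem: 23^40 = 1 (mod 41).
Step 2: Reduce exponent: 130 mod 40 = 10.
Step 3: So 23^130 = 23^10 (mod 41).
Step 4: 23^10 mod 41 = 1.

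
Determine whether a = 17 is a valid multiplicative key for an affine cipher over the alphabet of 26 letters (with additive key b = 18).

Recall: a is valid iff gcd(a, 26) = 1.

Step 1: Compute gcd(17, 26).
Step 2: gcd(17, 26) = 1.
Since gcd = 1, 17 is coprime with 26, so it is a valid key.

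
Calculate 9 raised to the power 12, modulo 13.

Step 1: Compute 9^12 mod 13 step by step, reducing modulo 13 at each step.
  9^1 mod 13 = 9
  9^2 mod 13 = (9 * 9) mod 13 = 3
  9^3 mod 13 = (3 * 9) mod 13 = 1
  9^4 mod 13 = (1 * 9) mod 13 = 9
  9^5 mod 13 = (9 * 9) mod 13 = 3
  9^6 mod 13 = (3 * 9) mod 13 = 1
  9^7 mod 13 = (1 * 9) mod 13 = 9
  9^8 mod 13 = (9 * 9) mod 13 = 3
  9^9 mod 13 = (3 * 9) mod 13 = 1
  9^10 mod 13 = (1 * 9) mod 13 = 9
  9^11 mod 13 = (9 * 9) mod 13 = 3
  9^12 mod 13 = (3 * 9) mod 13 = 1
Step 2: Result = 1.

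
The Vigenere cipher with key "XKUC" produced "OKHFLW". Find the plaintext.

Step 1: Extend key: XKUCXK
Step 2: Decrypt each letter (c - k) mod 26:
  O(14) - X(23) = (14-23) mod 26 = 17 = R
  K(10) - K(10) = (10-10) mod 26 = 0 = A
  H(7) - U(20) = (7-20) mod 26 = 13 = N
  F(5) - C(2) = (5-2) mod 26 = 3 = D
  L(11) - X(23) = (11-23) mod 26 = 14 = O
  W(22) - K(10) = (22-10) mod 26 = 12 = M
Plaintext: RANDOM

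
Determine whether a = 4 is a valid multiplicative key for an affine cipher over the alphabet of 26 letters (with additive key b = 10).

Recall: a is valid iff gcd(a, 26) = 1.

Step 1: Compute gcd(4, 26).
Step 2: gcd(4, 26) = 2.
Since gcd = 2 != 1, 4 shares a common factor with 26, so it cannot be used.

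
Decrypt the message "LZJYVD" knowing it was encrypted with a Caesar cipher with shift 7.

Step 1: Reverse the shift by subtracting 7 from each letter position.
  L (position 11) -> position (11-7) mod 26 = 4 -> E
  Z (position 25) -> position (25-7) mod 26 = 18 -> S
  J (position 9) -> position (9-7) mod 26 = 2 -> C
  Y (position 24) -> position (24-7) mod 26 = 17 -> R
  V (position 21) -> position (21-7) mod 26 = 14 -> O
  D (position 3) -> position (3-7) mod 26 = 22 -> W
Decrypted message: ESCROW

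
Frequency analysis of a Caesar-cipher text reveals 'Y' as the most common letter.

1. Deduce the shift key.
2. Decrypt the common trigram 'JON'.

Step 1: In English, 'E' is the most frequent letter (12.7%).
Step 2: The most frequent ciphertext letter is 'Y' (position 24).
Step 3: Shift = (24 - 4) mod 26 = 20.
Step 4: Decrypt 'JON' by shifting back 20:
  J -> P
  O -> U
  N -> T
Step 5: 'JON' decrypts to 'PUT'.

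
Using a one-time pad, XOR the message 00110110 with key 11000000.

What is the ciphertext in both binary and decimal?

Step 1: Write out the XOR operation bit by bit:
  Message: 00110110
  Key:     11000000
  XOR:     11110110
Step 2: Convert to decimal: 11110110 = 246.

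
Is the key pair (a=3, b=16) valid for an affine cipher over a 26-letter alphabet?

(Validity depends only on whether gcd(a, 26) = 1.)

Step 1: Compute gcd(3, 26).
Step 2: gcd(3, 26) = 1.
Since gcd = 1, 3 is coprime with 26, so it is a valid key.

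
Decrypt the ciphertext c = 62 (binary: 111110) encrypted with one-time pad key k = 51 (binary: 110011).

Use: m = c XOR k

Step 1: XOR ciphertext with key:
  Ciphertext: 111110
  Key:        110011
  XOR:        001101
Step 2: Plaintext = 001101 = 13 in decimal.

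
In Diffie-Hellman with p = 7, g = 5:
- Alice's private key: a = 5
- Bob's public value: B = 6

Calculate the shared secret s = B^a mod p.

Step 1: s = B^a mod p = 6^5 mod 7.
  6^1 mod 7 = 6
  6^2 mod 7 = (6 * 6) mod 7 = 1
  6^3 mod 7 = (1 * 6) mod 7 = 6
  6^4 mod 7 = (6 * 6) mod 7 = 1
  6^5 mod 7 = (1 * 6) mod 7 = 6
Result: shared secret = 6.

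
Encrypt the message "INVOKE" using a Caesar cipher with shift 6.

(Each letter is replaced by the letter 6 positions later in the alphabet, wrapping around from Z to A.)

Step 1: For each letter, shift forward by 6 positions (mod 26).
  I (position 8) -> position (8+6) mod 26 = 14 -> O
  N (position 13) -> position (13+6) mod 26 = 19 -> T
  V (position 21) -> position (21+6) mod 26 = 1 -> B
  O (position 14) -> position (14+6) mod 26 = 20 -> U
  K (position 10) -> position (10+6) mod 26 = 16 -> Q
  E (position 4) -> position (4+6) mod 26 = 10 -> K
Result: OTBUQK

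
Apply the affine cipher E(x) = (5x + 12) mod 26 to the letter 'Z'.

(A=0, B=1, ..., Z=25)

Step 1: Convert 'Z' to number: x = 25.
Step 2: E(25) = (5 * 25 + 12) mod 26 = 137 mod 26 = 7.
Step 3: Convert 7 back to letter: H.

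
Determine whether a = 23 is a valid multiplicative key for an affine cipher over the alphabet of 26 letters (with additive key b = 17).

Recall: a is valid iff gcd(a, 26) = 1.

Step 1: Compute gcd(23, 26).
Step 2: gcd(23, 26) = 1.
Since gcd = 1, 23 is coprime with 26, so it is a valid key.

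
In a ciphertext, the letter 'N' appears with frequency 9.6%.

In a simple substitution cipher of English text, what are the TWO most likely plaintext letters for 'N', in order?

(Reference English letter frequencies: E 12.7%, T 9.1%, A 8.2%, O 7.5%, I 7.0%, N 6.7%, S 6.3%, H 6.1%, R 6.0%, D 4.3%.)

Step 1: Observed frequency of 'N' is 9.6%.
Step 2: Compute distances to each reference frequency and sort:
  T (9.1%): difference = 0.5% <-- BEST
  A (8.2%): difference = 1.4% <-- RUNNER-UP
  O (7.5%): difference = 2.1%
  I (7.0%): difference = 2.6%
  N (6.7%): difference = 2.9%
Step 3: Most likely is 'T' (9.1%, diff 0.5%); second most likely is 'A' (8.2%, diff 1.4%).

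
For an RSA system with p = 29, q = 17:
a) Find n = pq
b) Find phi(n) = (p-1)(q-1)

Step 1: n = p * q = 29 * 17 = 493.
Step 2: phi(n) = (p-1)(q-1) = 28 * 16 = 448.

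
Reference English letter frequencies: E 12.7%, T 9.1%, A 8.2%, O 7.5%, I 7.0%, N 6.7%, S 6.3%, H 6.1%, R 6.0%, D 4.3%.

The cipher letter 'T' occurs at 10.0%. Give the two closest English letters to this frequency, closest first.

Step 1: Observed frequency of 'T' is 10.0%.
Step 2: Compute distances to each reference frequency and sort:
  T (9.1%): difference = 0.9% <-- BEST
  A (8.2%): difference = 1.8% <-- RUNNER-UP
  O (7.5%): difference = 2.5%
  E (12.7%): difference = 2.7%
  I (7.0%): difference = 3.0%
Step 3: Most likely is 'T' (9.1%, diff 0.9%); second most likely is 'A' (8.2%, diff 1.8%).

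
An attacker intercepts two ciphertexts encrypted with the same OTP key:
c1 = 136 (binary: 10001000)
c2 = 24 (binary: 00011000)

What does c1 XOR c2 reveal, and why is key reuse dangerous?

Step 1: c1 XOR c2 = (m1 XOR k) XOR (m2 XOR k).
Step 2: By XOR associativity/commutativity: = m1 XOR m2 XOR k XOR k = m1 XOR m2.
Step 3: 10001000 XOR 00011000 = 10010000 = 144.
Step 4: The key cancels out! An attacker learns m1 XOR m2 = 144, revealing the relationship between plaintexts.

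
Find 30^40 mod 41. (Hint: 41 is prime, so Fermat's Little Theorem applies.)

Step 1: Since 41 is prime, by Fermat's Little Theorem: 30^40 = 1 (mod 41).
Step 2: Reduce exponent: 40 mod 40 = 0.
Step 3: So 30^40 = 30^0 (mod 41).
Step 4: 30^0 mod 41 = 1.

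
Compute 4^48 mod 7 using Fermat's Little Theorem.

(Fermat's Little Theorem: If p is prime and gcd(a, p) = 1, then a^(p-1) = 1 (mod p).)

Step 1: Since 7 is prime, by Fermat's Little Theorem: 4^6 = 1 (mod 7).
Step 2: Reduce exponent: 48 mod 6 = 0.
Step 3: So 4^48 = 4^0 (mod 7).
Step 4: 4^0 mod 7 = 1.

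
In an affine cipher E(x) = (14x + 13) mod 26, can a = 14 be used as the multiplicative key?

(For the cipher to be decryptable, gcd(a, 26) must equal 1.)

Step 1: Compute gcd(14, 26).
Step 2: gcd(14, 26) = 2.
Since gcd = 2 != 1, 14 shares a common factor with 26, so it cannot be used.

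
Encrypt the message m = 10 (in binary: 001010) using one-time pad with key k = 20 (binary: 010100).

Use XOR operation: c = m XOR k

Step 1: Write out the XOR operation bit by bit:
  Message: 001010
  Key:     010100
  XOR:     011110
Step 2: Convert to decimal: 011110 = 30.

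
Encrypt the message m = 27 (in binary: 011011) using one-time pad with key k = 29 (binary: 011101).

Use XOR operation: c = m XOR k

Step 1: Write out the XOR operation bit by bit:
  Message: 011011
  Key:     011101
  XOR:     000110
Step 2: Convert to decimal: 000110 = 6.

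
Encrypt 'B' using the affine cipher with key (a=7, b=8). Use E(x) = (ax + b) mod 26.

Step 1: Convert 'B' to number: x = 1.
Step 2: E(1) = (7 * 1 + 8) mod 26 = 15 mod 26 = 15.
Step 3: Convert 15 back to letter: P.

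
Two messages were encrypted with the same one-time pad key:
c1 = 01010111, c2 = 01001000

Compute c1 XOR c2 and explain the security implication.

Step 1: c1 XOR c2 = (m1 XOR k) XOR (m2 XOR k).
Step 2: By XOR associativity/commutativity: = m1 XOR m2 XOR k XOR k = m1 XOR m2.
Step 3: 01010111 XOR 01001000 = 00011111 = 31.
Step 4: The key cancels out! An attacker learns m1 XOR m2 = 31, revealing the relationship between plaintexts.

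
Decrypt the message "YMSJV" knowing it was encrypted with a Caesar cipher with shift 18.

Step 1: Reverse the shift by subtracting 18 from each letter position.
  Y (position 24) -> position (24-18) mod 26 = 6 -> G
  M (position 12) -> position (12-18) mod 26 = 20 -> U
  S (position 18) -> position (18-18) mod 26 = 0 -> A
  J (position 9) -> position (9-18) mod 26 = 17 -> R
  V (position 21) -> position (21-18) mod 26 = 3 -> D
Decrypted message: GUARD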